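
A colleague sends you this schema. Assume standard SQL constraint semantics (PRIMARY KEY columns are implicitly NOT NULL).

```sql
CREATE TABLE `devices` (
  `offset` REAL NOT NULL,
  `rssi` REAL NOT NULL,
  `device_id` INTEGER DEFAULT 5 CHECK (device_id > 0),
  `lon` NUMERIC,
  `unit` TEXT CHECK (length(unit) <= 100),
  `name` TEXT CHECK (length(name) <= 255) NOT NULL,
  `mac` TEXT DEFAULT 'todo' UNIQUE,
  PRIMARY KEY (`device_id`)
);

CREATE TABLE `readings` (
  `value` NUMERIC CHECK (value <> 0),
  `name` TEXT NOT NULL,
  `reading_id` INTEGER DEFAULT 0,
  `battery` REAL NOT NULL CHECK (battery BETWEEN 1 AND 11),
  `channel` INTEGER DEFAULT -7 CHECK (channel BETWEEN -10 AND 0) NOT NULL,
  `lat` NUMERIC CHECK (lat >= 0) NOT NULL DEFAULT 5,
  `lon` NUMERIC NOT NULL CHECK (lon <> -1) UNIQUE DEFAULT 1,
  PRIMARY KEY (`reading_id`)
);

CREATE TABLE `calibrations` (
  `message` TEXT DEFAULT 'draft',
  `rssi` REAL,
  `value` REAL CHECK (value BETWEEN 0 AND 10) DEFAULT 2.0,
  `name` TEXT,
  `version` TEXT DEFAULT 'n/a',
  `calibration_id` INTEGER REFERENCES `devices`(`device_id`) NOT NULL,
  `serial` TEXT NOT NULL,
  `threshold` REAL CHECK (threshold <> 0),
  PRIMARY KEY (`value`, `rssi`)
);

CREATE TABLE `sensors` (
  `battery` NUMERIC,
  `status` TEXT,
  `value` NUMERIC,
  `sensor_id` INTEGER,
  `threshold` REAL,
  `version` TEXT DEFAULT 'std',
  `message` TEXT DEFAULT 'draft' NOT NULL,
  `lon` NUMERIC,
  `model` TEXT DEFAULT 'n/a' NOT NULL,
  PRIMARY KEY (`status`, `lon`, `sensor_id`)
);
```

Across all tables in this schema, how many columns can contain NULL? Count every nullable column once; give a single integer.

devices: 3 nullable (lon, unit, mac — PK (device_id) and explicit NOT NULL columns excluded).
readings: 1 nullable (value — PK (reading_id) and explicit NOT NULL columns excluded).
calibrations: 4 nullable (message, name, version, threshold — PK (value, rssi) and explicit NOT NULL columns excluded).
sensors: 4 nullable (battery, value, threshold, version — PK (status, lon, sensor_id) and explicit NOT NULL columns excluded).
Total: 3 + 1 + 4 + 4 = 12.

12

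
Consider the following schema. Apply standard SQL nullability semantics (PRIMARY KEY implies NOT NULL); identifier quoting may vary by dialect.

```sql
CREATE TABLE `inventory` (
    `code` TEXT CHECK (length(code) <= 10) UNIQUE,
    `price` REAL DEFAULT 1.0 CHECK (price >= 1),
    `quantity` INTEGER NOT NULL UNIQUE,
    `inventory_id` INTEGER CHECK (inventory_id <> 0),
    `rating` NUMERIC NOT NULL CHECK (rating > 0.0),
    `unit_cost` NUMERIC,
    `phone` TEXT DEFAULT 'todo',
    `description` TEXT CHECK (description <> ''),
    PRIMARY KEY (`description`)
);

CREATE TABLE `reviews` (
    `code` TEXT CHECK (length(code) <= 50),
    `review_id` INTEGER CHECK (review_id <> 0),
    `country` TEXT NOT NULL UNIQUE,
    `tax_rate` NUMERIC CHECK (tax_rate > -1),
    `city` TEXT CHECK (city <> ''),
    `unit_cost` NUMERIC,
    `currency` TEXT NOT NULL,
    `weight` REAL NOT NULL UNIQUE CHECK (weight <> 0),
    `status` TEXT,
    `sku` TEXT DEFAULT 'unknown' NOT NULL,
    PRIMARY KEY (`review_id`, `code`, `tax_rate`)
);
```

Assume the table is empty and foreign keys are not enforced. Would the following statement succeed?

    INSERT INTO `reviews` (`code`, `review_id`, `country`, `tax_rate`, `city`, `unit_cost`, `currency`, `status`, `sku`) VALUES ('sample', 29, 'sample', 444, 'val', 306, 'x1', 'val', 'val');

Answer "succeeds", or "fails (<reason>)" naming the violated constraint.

fails (NOT NULL on weight)

weight is omitted from the column list and has no DEFAULT, so it would receive NULL.
But weight is declared NOT NULL.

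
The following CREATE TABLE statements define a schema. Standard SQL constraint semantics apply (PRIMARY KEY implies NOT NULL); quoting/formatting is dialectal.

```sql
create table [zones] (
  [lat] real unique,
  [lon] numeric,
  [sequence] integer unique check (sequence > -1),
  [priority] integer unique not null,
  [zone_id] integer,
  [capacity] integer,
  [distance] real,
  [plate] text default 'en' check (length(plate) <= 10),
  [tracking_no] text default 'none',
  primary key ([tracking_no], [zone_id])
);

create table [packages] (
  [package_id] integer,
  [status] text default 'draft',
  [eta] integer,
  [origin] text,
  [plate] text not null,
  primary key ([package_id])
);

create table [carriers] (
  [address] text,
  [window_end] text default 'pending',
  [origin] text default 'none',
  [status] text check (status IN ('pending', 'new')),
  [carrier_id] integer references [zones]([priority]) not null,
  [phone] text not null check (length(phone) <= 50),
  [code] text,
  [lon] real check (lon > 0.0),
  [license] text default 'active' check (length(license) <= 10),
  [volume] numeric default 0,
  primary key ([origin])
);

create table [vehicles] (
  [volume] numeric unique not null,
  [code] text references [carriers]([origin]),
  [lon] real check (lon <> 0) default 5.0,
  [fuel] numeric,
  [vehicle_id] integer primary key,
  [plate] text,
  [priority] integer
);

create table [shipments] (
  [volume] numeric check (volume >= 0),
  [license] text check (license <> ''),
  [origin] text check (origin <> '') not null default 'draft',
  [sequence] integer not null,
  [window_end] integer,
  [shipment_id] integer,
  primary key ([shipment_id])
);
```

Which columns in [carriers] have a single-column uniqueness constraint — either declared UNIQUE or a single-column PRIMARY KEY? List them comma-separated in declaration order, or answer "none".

- address: no UNIQUE or single-column PK constraint.
- window_end: no UNIQUE or single-column PK constraint.
- origin: single-column PRIMARY KEY → unique.
- status: no UNIQUE or single-column PK constraint.
- carrier_id: no UNIQUE or single-column PK constraint.
- phone: no UNIQUE or single-column PK constraint.
- code: no UNIQUE or single-column PK constraint.
- lon: no UNIQUE or single-column PK constraint.
- license: no UNIQUE or single-column PK constraint.
- volume: no UNIQUE or single-column PK constraint.

origin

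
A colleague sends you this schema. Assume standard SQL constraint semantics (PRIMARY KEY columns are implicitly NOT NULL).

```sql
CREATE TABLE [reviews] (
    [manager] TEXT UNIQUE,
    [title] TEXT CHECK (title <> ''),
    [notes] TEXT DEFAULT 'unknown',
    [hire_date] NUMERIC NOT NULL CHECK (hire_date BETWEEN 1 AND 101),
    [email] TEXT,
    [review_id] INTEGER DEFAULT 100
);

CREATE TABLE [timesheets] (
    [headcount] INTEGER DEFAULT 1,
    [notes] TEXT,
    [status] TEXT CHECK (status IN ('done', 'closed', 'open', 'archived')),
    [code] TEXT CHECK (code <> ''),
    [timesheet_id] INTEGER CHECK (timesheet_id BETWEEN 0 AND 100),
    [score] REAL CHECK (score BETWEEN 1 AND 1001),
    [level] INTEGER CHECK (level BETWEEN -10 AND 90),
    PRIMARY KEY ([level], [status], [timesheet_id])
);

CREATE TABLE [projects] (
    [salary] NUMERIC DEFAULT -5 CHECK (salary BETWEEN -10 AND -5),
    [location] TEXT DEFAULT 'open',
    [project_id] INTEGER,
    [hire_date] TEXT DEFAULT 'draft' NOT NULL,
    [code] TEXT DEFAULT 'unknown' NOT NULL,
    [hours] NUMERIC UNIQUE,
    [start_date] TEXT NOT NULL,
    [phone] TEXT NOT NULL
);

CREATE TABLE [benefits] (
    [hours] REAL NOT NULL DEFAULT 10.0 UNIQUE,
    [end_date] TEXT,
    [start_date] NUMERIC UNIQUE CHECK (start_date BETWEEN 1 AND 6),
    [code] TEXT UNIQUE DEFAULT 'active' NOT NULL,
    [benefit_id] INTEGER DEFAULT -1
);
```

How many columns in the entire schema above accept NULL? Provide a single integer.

16

reviews: 5 nullable (manager, title, notes, email, review_id — PK none and explicit NOT NULL columns excluded).
timesheets: 4 nullable (headcount, notes, code, score — PK (level, status, timesheet_id) and explicit NOT NULL columns excluded).
projects: 4 nullable (salary, location, project_id, hours — PK none and explicit NOT NULL columns excluded).
benefits: 3 nullable (end_date, start_date, benefit_id — PK none and explicit NOT NULL columns excluded).
Total: 5 + 4 + 4 + 3 = 16.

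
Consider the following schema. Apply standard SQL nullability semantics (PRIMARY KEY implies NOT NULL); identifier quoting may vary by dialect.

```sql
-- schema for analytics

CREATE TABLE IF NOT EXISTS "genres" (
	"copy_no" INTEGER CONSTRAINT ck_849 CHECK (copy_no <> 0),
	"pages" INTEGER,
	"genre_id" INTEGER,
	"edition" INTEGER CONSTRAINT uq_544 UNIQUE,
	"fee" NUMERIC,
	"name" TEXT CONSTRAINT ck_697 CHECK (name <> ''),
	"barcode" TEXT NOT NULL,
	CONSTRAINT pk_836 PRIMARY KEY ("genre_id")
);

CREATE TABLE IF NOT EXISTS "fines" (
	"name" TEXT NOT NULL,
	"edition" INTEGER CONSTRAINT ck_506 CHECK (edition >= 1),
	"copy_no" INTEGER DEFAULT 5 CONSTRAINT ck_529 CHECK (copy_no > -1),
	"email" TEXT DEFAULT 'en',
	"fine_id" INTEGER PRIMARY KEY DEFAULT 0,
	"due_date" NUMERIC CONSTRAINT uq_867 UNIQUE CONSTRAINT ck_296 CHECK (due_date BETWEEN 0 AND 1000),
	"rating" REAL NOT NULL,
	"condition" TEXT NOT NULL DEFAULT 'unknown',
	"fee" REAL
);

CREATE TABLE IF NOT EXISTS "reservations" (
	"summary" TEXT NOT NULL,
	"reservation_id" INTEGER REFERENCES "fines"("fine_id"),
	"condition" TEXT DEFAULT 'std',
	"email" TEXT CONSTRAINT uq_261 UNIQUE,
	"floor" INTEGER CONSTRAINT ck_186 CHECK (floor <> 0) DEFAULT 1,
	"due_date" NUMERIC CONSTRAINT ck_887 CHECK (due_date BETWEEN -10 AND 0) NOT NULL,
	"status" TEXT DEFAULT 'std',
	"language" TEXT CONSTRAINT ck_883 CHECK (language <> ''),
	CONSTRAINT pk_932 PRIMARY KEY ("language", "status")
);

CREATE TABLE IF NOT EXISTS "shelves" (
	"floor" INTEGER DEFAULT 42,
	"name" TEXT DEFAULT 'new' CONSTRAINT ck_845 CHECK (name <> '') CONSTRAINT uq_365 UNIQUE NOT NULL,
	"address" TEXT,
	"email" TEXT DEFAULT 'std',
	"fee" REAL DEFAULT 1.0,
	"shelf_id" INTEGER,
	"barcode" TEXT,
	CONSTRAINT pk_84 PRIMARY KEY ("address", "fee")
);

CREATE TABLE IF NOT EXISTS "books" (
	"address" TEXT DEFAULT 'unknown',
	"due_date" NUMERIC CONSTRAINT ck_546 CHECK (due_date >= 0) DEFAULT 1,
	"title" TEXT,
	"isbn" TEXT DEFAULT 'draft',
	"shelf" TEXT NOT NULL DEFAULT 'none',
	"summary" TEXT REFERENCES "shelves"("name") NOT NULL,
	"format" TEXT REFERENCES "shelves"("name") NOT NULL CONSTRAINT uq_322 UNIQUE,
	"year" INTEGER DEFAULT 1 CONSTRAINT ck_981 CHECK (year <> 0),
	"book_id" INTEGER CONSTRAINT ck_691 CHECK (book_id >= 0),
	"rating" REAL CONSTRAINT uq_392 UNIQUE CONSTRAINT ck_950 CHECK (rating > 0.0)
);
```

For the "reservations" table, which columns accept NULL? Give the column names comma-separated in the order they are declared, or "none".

- summary: declared NOT NULL → not nullable.
- reservation_id: a foreign key column may be NULL unless separately constrained → nullable.
- condition: DEFAULT only fills an omitted column; an explicit NULL is still allowed → nullable.
- email: UNIQUE does not imply NOT NULL → nullable.
- floor: CHECK does not forbid NULL (a CHECK constraint passes when its expression is NULL) → nullable.
- due_date: declared NOT NULL → not nullable.
- status: part of the PRIMARY KEY, which implies NOT NULL → not nullable.
- language: part of the PRIMARY KEY, which implies NOT NULL → not nullable.

reservation_id, condition, email, floor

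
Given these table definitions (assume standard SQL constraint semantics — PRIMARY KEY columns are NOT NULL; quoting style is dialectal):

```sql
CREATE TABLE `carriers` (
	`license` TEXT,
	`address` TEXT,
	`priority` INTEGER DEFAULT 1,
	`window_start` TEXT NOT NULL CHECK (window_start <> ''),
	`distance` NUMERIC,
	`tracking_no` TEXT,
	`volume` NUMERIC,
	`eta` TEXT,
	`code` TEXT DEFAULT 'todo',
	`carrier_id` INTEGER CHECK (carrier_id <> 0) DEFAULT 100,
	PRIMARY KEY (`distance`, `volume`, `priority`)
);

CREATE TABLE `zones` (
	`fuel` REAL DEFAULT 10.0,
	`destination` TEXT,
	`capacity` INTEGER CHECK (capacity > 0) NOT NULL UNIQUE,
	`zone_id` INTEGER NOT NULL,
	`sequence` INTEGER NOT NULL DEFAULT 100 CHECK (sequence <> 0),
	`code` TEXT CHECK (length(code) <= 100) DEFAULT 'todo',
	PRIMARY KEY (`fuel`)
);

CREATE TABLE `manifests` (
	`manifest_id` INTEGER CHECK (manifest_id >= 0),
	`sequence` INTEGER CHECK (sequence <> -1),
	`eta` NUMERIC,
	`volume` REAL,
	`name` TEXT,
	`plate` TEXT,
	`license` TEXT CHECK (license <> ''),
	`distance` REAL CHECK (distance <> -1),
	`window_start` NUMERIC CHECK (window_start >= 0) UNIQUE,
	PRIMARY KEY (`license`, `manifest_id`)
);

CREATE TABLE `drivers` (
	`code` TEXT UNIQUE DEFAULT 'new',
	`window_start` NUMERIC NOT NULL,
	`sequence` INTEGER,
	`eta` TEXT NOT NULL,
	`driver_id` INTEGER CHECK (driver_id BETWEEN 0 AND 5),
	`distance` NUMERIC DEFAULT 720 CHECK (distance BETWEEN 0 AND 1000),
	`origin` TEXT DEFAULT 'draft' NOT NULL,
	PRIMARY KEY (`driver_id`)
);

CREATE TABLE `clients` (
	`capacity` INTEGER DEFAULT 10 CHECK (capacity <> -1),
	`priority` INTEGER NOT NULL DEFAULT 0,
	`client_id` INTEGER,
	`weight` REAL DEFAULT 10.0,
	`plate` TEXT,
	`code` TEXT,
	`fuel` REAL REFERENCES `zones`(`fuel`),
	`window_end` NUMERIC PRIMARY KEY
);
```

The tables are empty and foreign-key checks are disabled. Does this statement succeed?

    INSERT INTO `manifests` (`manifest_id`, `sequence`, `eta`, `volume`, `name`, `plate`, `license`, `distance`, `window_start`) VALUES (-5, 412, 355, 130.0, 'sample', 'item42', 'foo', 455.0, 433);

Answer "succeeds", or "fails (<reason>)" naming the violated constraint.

The value -5 for manifest_id violates CHECK (manifest_id >= 0).

fails (CHECK on manifest_id)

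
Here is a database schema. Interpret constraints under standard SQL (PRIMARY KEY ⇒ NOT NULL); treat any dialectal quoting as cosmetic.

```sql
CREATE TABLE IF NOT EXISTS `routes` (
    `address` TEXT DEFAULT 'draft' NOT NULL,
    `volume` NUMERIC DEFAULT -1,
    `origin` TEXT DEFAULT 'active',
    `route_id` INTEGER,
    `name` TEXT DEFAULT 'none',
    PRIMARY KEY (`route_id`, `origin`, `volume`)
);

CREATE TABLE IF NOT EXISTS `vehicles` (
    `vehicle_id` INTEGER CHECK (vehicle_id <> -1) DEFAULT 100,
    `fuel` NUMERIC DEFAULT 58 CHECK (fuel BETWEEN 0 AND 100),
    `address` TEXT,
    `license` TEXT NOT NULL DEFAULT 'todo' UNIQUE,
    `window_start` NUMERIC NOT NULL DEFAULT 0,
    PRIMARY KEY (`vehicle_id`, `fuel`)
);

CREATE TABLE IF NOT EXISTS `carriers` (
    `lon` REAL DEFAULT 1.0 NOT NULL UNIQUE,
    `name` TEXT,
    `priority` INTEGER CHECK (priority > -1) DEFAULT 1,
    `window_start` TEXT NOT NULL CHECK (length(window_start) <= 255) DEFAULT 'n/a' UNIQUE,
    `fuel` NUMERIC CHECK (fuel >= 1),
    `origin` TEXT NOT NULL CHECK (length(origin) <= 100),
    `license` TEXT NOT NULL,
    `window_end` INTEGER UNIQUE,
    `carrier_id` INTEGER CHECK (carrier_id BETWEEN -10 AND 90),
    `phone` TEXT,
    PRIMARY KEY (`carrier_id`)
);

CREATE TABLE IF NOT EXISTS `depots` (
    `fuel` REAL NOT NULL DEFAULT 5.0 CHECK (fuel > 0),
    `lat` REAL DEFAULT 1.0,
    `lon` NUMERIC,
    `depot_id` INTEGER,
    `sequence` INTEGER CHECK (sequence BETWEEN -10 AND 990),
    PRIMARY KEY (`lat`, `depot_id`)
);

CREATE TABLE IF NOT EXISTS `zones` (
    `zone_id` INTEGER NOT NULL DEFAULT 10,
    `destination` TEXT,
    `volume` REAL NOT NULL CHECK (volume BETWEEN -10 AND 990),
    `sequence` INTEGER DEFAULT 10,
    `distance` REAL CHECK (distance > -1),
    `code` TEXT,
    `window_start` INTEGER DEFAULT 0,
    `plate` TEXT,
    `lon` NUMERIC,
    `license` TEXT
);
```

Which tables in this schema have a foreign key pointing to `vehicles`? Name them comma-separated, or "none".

none

No REFERENCES clause anywhere in the schema names vehicles.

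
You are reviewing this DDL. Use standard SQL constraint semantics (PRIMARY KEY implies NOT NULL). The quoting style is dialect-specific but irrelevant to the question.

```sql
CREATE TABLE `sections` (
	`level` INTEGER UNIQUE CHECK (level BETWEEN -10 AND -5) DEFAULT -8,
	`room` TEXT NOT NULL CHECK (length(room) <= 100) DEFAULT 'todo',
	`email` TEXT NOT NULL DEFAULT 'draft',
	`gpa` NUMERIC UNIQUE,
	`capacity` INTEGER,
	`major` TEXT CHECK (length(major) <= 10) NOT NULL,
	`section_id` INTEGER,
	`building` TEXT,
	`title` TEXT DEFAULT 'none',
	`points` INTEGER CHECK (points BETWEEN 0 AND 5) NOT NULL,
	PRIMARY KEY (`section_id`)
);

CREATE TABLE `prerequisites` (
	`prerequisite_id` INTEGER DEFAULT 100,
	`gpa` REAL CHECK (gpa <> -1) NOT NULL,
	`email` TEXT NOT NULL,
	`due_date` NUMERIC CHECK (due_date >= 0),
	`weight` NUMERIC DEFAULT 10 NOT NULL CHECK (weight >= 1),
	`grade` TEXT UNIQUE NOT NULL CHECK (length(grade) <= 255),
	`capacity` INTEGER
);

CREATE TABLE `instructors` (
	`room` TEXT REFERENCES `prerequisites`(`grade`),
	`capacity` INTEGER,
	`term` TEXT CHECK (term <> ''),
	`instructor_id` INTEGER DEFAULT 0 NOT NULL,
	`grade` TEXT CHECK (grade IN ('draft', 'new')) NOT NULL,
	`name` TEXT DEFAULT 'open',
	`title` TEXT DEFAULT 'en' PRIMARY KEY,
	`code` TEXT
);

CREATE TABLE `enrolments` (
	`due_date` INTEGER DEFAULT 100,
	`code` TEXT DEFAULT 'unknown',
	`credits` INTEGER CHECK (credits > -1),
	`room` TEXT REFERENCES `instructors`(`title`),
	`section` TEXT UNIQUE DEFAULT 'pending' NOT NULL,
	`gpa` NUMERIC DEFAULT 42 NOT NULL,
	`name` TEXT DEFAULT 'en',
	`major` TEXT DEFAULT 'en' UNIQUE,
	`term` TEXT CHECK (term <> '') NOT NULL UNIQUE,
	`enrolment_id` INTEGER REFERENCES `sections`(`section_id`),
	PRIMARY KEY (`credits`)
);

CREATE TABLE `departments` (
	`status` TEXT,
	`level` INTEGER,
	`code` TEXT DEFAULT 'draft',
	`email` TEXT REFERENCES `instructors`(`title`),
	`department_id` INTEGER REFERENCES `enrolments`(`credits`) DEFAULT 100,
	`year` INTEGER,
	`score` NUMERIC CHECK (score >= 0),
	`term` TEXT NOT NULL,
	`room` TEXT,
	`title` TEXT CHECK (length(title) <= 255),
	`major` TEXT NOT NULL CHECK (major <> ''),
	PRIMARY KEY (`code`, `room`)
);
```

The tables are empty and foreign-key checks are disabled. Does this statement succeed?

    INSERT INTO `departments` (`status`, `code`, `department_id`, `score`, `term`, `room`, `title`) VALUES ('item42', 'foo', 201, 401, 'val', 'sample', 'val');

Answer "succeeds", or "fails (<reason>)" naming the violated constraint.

fails (NOT NULL on major)

major is omitted from the column list and has no DEFAULT, so it would receive NULL.
But major is declared NOT NULL.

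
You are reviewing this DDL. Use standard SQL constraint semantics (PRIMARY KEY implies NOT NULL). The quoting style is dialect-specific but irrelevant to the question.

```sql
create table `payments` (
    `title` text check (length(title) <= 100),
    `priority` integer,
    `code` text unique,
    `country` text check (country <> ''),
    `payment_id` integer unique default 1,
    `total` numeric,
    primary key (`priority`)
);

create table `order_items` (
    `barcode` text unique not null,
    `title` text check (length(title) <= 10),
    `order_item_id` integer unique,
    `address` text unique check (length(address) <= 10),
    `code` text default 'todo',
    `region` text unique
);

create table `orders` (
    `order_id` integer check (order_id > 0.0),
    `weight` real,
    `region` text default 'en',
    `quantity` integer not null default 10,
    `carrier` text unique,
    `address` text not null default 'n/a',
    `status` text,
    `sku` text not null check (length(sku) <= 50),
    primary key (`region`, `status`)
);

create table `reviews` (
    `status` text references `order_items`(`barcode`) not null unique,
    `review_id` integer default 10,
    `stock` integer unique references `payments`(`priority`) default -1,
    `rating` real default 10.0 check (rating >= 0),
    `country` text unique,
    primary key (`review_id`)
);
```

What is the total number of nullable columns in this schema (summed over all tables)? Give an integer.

16

payments: 5 nullable (title, code, country, payment_id, total — PK (priority) and explicit NOT NULL columns excluded).
order_items: 5 nullable (title, order_item_id, address, code, region — PK none and explicit NOT NULL columns excluded).
orders: 3 nullable (order_id, weight, carrier — PK (region, status) and explicit NOT NULL columns excluded).
reviews: 3 nullable (stock, rating, country — PK (review_id) and explicit NOT NULL columns excluded).
Total: 5 + 5 + 3 + 3 = 16.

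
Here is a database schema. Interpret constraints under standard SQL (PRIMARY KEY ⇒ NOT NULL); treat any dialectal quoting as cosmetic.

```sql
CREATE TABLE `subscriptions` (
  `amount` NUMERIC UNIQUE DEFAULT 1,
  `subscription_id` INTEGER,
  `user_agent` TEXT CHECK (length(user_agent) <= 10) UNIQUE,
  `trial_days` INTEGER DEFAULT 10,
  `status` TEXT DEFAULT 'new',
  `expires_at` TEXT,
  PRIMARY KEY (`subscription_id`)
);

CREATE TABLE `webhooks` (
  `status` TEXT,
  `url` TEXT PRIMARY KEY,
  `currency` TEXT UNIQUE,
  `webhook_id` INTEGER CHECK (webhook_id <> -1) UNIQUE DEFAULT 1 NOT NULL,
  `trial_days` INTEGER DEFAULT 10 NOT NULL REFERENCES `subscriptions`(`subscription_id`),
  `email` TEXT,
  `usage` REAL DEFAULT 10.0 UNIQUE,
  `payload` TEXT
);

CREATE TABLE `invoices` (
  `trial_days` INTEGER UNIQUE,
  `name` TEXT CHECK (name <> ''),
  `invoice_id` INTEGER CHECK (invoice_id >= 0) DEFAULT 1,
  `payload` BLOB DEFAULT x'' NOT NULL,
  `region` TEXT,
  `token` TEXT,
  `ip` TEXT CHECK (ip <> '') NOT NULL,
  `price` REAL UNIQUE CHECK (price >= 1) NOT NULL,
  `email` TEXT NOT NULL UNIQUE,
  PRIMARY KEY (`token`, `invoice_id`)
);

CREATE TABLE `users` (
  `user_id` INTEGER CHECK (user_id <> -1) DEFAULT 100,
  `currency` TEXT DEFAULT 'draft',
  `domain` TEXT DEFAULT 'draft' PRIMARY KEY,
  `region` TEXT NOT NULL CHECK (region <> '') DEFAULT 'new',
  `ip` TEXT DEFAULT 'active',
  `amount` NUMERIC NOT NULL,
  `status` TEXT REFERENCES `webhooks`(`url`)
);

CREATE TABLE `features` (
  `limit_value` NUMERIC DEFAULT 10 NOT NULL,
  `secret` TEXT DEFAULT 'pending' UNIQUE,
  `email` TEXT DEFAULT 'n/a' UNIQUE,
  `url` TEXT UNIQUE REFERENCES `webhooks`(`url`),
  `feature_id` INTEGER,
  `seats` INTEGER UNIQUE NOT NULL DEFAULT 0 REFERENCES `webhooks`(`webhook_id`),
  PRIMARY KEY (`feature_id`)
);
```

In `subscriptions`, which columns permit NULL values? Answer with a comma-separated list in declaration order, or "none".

amount, user_agent, trial_days, status, expires_at

- amount: UNIQUE does not imply NOT NULL → nullable.
- subscription_id: part of the PRIMARY KEY, which implies NOT NULL → not nullable.
- user_agent: CHECK does not forbid NULL (a CHECK constraint passes when its expression is NULL) → nullable.
- trial_days: DEFAULT only fills an omitted column; an explicit NULL is still allowed → nullable.
- status: DEFAULT only fills an omitted column; an explicit NULL is still allowed → nullable.
- expires_at: no NOT NULL constraint applies → nullable.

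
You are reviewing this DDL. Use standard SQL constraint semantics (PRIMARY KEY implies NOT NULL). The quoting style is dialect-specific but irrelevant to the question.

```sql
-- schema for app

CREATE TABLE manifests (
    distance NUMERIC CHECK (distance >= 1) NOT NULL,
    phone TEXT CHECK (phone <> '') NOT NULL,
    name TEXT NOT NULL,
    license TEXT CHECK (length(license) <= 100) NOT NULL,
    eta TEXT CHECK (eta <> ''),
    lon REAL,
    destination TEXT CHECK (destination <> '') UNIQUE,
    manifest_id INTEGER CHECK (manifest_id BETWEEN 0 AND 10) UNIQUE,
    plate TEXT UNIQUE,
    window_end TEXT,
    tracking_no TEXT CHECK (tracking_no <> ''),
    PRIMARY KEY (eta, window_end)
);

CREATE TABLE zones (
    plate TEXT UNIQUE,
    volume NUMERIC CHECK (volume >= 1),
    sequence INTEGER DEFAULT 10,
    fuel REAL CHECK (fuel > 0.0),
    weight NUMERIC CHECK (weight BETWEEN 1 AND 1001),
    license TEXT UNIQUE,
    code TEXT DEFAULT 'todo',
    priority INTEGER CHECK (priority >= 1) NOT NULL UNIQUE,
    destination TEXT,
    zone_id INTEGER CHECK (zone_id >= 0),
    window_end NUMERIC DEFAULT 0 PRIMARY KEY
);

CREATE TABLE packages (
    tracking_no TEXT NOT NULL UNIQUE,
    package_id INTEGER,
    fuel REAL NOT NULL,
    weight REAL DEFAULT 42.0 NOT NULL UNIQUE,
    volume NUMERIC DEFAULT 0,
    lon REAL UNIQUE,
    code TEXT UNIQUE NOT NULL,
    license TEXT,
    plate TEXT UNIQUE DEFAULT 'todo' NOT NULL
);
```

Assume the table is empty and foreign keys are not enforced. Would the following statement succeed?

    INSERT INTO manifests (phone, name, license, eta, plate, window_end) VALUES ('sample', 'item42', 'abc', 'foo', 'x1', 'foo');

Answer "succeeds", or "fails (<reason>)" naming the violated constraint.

fails (NOT NULL on distance)

distance is omitted from the column list and has no DEFAULT, so it would receive NULL.
But distance is declared NOT NULL.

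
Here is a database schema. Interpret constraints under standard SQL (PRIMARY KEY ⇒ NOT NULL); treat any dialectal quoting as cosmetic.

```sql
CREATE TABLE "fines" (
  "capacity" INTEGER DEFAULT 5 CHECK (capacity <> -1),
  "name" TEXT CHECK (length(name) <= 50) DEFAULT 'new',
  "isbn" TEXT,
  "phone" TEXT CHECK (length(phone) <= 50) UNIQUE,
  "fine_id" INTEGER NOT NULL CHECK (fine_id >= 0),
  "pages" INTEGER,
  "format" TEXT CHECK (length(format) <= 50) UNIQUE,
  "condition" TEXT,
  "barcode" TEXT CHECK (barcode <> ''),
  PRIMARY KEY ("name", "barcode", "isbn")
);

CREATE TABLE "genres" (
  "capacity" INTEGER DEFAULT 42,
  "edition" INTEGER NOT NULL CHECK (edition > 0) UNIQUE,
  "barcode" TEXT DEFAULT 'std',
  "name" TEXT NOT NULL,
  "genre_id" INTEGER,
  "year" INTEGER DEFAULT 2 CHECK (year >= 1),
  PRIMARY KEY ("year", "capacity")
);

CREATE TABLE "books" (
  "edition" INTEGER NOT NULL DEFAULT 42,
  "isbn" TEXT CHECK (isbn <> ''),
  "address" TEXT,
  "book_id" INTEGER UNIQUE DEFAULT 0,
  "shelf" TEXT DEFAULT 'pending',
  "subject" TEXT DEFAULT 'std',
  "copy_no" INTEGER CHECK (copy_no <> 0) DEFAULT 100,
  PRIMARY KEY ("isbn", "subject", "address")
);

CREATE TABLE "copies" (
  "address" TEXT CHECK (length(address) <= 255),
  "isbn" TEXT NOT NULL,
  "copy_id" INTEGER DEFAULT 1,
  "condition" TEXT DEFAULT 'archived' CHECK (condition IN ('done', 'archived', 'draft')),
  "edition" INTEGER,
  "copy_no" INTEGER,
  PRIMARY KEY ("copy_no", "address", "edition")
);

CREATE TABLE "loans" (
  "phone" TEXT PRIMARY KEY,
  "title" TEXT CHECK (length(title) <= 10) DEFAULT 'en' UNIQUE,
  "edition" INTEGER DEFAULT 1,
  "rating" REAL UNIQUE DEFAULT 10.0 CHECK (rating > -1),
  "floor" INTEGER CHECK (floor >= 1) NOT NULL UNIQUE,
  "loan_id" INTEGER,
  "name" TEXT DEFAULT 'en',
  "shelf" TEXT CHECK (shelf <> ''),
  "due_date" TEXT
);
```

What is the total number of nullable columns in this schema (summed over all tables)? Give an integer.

fines: 5 nullable (capacity, phone, pages, format, condition — PK (name, barcode, isbn) and explicit NOT NULL columns excluded).
genres: 2 nullable (barcode, genre_id — PK (year, capacity) and explicit NOT NULL columns excluded).
books: 3 nullable (book_id, shelf, copy_no — PK (isbn, subject, address) and explicit NOT NULL columns excluded).
copies: 2 nullable (copy_id, condition — PK (copy_no, address, edition) and explicit NOT NULL columns excluded).
loans: 7 nullable (title, edition, rating, loan_id, name, shelf, due_date — PK (phone) and explicit NOT NULL columns excluded).
Total: 5 + 2 + 3 + 2 + 7 = 19.

19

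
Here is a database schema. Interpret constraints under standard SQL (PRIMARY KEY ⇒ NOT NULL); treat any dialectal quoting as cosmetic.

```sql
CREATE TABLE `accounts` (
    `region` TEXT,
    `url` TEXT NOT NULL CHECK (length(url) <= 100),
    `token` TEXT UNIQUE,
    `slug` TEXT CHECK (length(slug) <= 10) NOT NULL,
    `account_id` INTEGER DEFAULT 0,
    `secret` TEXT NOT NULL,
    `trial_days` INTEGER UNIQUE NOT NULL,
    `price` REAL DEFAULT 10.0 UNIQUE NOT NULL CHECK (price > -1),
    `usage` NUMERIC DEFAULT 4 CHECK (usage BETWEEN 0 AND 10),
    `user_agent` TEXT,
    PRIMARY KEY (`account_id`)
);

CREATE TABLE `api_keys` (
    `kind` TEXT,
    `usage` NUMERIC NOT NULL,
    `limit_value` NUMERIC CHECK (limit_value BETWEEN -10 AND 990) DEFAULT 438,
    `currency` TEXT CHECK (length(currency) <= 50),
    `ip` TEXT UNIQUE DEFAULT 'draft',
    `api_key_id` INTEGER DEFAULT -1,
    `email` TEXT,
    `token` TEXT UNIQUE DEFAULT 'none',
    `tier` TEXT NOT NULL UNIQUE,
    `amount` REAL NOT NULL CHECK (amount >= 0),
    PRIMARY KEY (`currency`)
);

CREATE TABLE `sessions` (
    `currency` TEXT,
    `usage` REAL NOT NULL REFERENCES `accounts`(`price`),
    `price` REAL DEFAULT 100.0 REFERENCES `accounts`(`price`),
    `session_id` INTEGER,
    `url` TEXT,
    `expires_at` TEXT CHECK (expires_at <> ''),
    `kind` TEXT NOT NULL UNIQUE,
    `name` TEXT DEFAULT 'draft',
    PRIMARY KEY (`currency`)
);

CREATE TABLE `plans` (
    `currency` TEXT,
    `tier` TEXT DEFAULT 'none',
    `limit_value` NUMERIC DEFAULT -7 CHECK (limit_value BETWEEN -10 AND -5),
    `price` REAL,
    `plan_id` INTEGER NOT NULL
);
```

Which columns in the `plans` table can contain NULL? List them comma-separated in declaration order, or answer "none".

- currency: no NOT NULL constraint applies → nullable.
- tier: DEFAULT only fills an omitted column; an explicit NULL is still allowed → nullable.
- limit_value: CHECK does not forbid NULL (a CHECK constraint passes when its expression is NULL) → nullable.
- price: no NOT NULL constraint applies → nullable.
- plan_id: declared NOT NULL → not nullable.

currency, tier, limit_value, price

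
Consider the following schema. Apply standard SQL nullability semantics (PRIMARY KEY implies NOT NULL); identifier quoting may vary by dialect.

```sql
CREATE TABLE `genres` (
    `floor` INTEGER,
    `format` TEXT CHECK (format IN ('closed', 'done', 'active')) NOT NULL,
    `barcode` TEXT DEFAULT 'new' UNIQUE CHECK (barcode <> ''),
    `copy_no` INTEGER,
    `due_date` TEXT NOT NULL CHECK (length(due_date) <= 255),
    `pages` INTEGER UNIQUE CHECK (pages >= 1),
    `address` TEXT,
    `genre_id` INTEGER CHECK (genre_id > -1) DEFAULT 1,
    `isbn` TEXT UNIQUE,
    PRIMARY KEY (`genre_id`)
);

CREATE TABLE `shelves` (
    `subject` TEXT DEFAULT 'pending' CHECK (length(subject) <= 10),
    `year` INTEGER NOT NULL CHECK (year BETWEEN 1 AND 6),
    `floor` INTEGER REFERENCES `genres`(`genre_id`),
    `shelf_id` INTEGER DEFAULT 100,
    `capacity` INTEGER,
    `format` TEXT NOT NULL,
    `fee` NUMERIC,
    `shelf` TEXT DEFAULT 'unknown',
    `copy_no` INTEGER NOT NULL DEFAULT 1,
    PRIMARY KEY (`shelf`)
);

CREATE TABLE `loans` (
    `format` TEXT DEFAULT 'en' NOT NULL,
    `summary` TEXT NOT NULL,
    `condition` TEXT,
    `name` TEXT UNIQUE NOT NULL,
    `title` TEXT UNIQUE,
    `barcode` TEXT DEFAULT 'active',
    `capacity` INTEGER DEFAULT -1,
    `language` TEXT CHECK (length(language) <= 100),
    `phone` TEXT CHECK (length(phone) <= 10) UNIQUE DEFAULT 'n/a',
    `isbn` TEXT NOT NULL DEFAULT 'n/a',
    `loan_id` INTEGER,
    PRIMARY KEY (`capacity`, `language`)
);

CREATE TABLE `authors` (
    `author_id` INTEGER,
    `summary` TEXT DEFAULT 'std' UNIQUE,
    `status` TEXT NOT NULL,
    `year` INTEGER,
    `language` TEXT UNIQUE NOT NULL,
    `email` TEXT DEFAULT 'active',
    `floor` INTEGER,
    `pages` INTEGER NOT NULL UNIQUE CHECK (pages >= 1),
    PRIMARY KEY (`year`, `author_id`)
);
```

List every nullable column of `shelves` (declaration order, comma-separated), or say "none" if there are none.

- subject: CHECK does not forbid NULL (a CHECK constraint passes when its expression is NULL) → nullable.
- year: declared NOT NULL → not nullable.
- floor: a foreign key column may be NULL unless separately constrained → nullable.
- shelf_id: DEFAULT only fills an omitted column; an explicit NULL is still allowed → nullable.
- capacity: no NOT NULL constraint applies → nullable.
- format: declared NOT NULL → not nullable.
- fee: no NOT NULL constraint applies → nullable.
- shelf: part of the PRIMARY KEY, which implies NOT NULL → not nullable.
- copy_no: declared NOT NULL → not nullable.

subject, floor, shelf_id, capacity, fee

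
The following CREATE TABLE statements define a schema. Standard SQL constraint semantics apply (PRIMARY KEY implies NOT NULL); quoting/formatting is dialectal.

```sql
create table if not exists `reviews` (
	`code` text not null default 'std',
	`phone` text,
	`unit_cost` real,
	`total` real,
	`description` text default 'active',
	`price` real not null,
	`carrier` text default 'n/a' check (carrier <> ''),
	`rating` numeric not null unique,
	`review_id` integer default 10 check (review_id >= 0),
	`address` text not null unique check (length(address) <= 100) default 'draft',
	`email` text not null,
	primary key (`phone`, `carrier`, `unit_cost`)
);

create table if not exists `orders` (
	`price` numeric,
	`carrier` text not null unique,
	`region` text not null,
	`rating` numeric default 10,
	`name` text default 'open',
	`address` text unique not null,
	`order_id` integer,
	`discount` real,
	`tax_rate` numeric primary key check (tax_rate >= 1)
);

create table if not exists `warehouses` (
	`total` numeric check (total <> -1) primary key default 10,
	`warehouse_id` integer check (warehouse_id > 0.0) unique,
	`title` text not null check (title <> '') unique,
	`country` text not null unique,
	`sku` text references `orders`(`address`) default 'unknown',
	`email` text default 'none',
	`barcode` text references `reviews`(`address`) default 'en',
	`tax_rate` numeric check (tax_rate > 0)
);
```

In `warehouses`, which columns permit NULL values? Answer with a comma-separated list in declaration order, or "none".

- total: part of the PRIMARY KEY, which implies NOT NULL → not nullable.
- warehouse_id: CHECK does not forbid NULL (a CHECK constraint passes when its expression is NULL) → nullable.
- title: declared NOT NULL → not nullable.
- country: declared NOT NULL → not nullable.
- sku: a foreign key column may be NULL unless separately constrained → nullable.
- email: DEFAULT only fills an omitted column; an explicit NULL is still allowed → nullable.
- barcode: a foreign key column may be NULL unless separately constrained → nullable.
- tax_rate: CHECK does not forbid NULL (a CHECK constraint passes when its expression is NULL) → nullable.

warehouse_id, sku, email, barcode, tax_rate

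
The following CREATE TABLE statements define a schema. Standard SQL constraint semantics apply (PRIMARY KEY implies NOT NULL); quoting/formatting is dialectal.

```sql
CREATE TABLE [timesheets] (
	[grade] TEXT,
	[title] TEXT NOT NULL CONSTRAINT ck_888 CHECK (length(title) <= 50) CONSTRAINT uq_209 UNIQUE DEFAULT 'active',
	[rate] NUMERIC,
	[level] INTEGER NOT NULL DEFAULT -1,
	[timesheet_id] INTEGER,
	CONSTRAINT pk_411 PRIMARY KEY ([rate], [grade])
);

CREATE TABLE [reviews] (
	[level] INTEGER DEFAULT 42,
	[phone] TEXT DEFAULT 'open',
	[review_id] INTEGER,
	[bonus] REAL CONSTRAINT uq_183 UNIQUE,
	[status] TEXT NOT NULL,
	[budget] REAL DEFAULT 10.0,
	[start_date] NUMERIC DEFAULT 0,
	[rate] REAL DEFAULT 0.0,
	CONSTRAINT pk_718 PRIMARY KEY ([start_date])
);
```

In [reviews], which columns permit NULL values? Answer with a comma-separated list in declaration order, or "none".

level, phone, review_id, bonus, budget, rate

- level: DEFAULT only fills an omitted column; an explicit NULL is still allowed → nullable.
- phone: DEFAULT only fills an omitted column; an explicit NULL is still allowed → nullable.
- review_id: no NOT NULL constraint applies → nullable.
- bonus: UNIQUE does not imply NOT NULL → nullable.
- status: declared NOT NULL → not nullable.
- budget: DEFAULT only fills an omitted column; an explicit NULL is still allowed → nullable.
- start_date: part of the PRIMARY KEY, which implies NOT NULL → not nullable.
- rate: DEFAULT only fills an omitted column; an explicit NULL is still allowed → nullable.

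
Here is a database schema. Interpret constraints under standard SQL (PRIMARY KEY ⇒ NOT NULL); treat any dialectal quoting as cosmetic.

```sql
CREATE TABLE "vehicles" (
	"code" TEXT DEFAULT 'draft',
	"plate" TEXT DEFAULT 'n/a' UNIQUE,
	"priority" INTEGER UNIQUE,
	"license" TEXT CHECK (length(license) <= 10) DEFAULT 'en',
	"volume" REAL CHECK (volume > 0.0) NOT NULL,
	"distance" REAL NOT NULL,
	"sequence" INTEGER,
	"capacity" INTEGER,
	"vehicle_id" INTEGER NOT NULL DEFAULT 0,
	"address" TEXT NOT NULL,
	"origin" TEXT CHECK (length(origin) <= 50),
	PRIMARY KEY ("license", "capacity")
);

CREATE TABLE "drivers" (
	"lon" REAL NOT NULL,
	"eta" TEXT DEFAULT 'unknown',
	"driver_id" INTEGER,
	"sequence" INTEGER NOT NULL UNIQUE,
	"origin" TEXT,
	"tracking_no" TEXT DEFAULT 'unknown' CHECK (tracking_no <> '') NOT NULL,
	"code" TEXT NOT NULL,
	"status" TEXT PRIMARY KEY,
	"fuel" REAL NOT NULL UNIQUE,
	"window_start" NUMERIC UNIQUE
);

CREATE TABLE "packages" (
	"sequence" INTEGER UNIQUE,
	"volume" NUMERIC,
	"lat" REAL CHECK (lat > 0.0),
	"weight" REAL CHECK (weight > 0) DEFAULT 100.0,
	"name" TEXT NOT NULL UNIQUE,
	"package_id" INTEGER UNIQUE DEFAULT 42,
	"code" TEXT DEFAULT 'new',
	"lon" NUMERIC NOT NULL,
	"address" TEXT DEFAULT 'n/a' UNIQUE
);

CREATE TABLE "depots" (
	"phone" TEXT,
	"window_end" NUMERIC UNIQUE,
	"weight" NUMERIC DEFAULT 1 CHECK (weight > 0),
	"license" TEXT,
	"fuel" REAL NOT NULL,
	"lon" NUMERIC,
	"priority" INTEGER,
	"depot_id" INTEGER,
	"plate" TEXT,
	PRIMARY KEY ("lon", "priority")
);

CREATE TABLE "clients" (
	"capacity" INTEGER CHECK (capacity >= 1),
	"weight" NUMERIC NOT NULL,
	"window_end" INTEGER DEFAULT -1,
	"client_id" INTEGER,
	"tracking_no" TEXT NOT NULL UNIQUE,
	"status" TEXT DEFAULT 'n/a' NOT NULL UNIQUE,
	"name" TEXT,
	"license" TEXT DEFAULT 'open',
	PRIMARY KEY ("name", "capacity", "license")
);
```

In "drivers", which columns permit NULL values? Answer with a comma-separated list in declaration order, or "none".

eta, driver_id, origin, window_start

- lon: declared NOT NULL → not nullable.
- eta: DEFAULT only fills an omitted column; an explicit NULL is still allowed → nullable.
- driver_id: no NOT NULL constraint applies → nullable.
- sequence: declared NOT NULL → not nullable.
- origin: no NOT NULL constraint applies → nullable.
- tracking_no: declared NOT NULL → not nullable.
- code: declared NOT NULL → not nullable.
- status: part of the PRIMARY KEY, which implies NOT NULL → not nullable.
- fuel: declared NOT NULL → not nullable.
- window_start: UNIQUE does not imply NOT NULL → nullable.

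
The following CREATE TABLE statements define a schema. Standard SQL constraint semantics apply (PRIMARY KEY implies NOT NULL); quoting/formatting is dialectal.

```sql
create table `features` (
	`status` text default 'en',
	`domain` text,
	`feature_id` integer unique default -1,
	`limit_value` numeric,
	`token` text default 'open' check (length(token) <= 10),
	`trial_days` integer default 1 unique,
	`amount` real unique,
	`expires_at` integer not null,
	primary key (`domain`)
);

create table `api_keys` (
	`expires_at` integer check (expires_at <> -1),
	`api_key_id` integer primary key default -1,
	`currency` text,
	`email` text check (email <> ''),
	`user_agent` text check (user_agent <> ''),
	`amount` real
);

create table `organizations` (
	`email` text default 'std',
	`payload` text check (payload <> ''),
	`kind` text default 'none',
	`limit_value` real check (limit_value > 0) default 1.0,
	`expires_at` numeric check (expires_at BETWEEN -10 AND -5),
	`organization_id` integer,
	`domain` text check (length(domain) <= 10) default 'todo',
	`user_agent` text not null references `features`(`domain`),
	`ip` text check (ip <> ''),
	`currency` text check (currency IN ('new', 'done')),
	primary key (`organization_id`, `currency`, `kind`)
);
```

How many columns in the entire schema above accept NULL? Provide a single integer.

17

features: 6 nullable (status, feature_id, limit_value, token, trial_days, amount — PK (domain) and explicit NOT NULL columns excluded).
api_keys: 5 nullable (expires_at, currency, email, user_agent, amount — PK (api_key_id) and explicit NOT NULL columns excluded).
organizations: 6 nullable (email, payload, limit_value, expires_at, domain, ip — PK (organization_id, currency, kind) and explicit NOT NULL columns excluded).
Total: 6 + 5 + 6 = 17.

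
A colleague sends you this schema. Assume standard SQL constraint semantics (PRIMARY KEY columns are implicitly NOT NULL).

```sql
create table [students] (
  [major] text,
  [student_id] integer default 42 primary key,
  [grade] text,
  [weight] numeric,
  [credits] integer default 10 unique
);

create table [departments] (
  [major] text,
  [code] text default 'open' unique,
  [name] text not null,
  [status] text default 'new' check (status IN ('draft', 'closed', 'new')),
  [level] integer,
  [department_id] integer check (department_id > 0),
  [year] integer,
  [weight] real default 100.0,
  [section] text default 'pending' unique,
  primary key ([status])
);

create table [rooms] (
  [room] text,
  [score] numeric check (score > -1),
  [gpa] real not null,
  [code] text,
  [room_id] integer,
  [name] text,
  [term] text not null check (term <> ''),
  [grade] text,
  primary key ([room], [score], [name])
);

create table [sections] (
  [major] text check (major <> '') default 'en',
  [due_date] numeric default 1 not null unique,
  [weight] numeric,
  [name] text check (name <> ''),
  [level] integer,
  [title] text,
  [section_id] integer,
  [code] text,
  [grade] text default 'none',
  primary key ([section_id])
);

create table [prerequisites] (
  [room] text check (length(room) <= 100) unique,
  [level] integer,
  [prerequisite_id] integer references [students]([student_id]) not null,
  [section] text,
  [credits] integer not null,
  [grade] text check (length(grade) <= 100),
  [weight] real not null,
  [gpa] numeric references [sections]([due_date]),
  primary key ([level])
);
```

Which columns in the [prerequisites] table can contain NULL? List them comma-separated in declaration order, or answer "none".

- room: CHECK does not forbid NULL (a CHECK constraint passes when its expression is NULL) → nullable.
- level: part of the PRIMARY KEY, which implies NOT NULL → not nullable.
- prerequisite_id: declared NOT NULL → not nullable.
- section: no NOT NULL constraint applies → nullable.
- credits: declared NOT NULL → not nullable.
- grade: CHECK does not forbid NULL (a CHECK constraint passes when its expression is NULL) → nullable.
- weight: declared NOT NULL → not nullable.
- gpa: a foreign key column may be NULL unless separately constrained → nullable.

room, section, grade, gpa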